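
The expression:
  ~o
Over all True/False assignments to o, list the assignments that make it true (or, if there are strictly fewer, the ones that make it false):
is true only for:
  o=False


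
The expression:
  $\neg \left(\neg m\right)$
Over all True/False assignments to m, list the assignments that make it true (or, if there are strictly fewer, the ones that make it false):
is true only for:
  m=True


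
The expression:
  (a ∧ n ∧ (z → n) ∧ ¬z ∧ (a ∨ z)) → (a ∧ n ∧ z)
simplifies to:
z ∨ ¬a ∨ ¬n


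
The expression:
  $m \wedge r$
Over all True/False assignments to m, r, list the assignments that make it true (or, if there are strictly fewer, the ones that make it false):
is true only for:
  m=True, r=True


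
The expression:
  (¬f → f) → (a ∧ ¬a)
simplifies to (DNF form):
¬f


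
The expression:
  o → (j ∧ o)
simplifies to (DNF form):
j ∨ ¬o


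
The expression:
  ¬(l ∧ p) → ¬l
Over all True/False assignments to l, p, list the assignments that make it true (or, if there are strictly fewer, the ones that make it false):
is false only for:
  l=True, p=False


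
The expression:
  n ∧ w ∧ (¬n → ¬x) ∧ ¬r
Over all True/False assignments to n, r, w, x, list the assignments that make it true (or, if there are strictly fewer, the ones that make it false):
is true only for:
  n=True, r=False, w=True, x=False;
  n=True, r=False, w=True, x=True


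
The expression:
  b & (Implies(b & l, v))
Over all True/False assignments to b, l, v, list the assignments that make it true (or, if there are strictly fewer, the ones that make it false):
is true only for:
  b=True, l=False, v=False;
  b=True, l=False, v=True;
  b=True, l=True, v=True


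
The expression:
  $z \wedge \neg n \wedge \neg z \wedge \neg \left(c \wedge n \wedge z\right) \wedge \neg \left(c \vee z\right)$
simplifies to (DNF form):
$\text{False}$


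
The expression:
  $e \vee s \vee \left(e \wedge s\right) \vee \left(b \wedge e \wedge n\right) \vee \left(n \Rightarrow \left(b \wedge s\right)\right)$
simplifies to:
$e \vee s \vee \neg n$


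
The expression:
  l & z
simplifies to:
l & z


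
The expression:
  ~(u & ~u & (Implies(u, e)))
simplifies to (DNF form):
True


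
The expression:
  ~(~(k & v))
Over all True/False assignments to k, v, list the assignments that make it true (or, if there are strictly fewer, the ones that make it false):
is true only for:
  k=True, v=True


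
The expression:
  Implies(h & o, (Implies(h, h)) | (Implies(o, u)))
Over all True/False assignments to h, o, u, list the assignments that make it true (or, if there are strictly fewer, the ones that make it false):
is always true.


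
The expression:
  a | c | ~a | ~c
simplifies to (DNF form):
True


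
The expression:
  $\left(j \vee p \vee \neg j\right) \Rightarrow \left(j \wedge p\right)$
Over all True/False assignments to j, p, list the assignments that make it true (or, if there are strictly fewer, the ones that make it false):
is true only for:
  j=True, p=True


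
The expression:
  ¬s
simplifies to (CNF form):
¬s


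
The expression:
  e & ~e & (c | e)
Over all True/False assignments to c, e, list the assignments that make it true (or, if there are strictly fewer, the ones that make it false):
is never true.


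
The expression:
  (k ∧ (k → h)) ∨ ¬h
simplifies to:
k ∨ ¬h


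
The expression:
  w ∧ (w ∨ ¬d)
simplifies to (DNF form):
w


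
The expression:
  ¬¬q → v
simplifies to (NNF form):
v ∨ ¬q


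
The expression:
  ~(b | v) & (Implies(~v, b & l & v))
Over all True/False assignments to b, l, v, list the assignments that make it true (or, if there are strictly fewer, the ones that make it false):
is never true.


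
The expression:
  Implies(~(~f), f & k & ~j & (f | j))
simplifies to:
~f | (k & ~j)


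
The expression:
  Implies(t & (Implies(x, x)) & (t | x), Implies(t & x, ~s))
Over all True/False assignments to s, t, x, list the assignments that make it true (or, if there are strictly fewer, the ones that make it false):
is false only for:
  s=True, t=True, x=True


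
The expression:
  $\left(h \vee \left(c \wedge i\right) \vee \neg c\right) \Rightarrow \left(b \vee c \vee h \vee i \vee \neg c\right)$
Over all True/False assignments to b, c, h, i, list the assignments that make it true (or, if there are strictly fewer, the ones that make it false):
is always true.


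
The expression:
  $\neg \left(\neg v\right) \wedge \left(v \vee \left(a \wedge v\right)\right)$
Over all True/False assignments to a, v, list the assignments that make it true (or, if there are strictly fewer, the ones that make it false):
is true only for:
  a=False, v=True;
  a=True, v=True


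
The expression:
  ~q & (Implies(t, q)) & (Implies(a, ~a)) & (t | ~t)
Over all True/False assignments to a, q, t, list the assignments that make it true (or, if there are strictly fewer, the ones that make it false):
is true only for:
  a=False, q=False, t=False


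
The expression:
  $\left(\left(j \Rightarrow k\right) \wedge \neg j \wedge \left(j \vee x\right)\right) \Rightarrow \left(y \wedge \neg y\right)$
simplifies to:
$j \vee \neg x$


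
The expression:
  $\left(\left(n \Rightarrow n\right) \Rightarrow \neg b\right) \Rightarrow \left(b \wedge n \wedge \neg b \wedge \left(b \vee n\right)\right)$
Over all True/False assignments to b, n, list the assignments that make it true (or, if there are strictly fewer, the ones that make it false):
is true only for:
  b=True, n=False;
  b=True, n=True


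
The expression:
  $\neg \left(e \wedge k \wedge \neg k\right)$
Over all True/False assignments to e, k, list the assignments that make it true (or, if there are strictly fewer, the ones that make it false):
is always true.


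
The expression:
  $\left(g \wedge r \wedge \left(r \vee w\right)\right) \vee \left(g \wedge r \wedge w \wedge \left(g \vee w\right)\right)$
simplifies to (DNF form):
$g \wedge r$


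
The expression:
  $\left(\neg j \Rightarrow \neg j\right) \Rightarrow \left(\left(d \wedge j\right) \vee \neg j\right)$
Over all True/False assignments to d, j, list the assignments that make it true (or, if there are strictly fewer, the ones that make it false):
is false only for:
  d=False, j=True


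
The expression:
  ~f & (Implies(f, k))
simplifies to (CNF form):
~f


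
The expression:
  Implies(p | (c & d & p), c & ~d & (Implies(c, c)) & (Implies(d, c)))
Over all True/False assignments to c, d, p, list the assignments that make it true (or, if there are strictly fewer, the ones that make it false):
is false only for:
  c=False, d=False, p=True;
  c=False, d=True, p=True;
  c=True, d=True, p=True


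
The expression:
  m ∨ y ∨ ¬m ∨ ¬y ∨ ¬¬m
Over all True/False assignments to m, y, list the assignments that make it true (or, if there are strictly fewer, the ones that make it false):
is always true.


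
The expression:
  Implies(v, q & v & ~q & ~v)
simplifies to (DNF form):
~v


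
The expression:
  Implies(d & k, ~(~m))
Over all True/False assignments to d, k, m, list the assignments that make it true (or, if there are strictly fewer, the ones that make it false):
is false only for:
  d=True, k=True, m=False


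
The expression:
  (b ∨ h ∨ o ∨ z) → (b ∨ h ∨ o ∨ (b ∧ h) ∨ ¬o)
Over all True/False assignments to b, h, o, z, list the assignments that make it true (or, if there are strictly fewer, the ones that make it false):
is always true.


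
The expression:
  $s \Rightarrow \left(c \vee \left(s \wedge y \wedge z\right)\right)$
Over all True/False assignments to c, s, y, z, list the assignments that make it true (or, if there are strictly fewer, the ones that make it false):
is false only for:
  c=False, s=True, y=False, z=False;
  c=False, s=True, y=False, z=True;
  c=False, s=True, y=True, z=False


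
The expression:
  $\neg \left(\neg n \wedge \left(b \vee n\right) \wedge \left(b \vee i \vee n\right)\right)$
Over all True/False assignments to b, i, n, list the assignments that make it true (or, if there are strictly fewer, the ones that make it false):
is false only for:
  b=True, i=False, n=False;
  b=True, i=True, n=False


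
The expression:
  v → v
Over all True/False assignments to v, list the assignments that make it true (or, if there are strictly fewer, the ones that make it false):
is always true.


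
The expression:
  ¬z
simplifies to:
¬z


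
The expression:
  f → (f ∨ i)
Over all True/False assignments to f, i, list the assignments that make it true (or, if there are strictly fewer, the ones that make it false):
is always true.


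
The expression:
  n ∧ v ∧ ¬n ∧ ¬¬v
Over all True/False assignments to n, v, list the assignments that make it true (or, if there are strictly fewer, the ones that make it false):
is never true.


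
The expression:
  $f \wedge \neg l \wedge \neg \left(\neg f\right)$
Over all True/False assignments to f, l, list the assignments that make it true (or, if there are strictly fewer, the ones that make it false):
is true only for:
  f=True, l=False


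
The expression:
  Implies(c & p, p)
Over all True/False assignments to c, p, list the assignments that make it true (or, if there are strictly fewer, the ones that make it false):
is always true.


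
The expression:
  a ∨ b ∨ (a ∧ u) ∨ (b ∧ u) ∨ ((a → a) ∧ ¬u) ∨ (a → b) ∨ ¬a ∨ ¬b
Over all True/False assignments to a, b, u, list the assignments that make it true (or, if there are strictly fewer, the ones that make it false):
is always true.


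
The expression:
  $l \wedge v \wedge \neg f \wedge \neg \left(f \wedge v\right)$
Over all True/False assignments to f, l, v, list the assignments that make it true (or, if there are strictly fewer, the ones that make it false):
is true only for:
  f=False, l=True, v=True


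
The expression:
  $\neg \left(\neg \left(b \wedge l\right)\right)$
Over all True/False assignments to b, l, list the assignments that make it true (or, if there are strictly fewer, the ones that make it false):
is true only for:
  b=True, l=True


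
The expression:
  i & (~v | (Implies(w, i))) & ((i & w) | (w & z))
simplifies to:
i & w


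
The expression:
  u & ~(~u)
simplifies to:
u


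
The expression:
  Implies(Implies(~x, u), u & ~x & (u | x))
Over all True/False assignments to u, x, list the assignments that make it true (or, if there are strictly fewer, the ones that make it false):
is true only for:
  u=False, x=False;
  u=True, x=False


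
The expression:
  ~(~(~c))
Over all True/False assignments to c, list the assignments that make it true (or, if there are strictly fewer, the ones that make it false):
is true only for:
  c=False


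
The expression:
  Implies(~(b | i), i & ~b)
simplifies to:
b | i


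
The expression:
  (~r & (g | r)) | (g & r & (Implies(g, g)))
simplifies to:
g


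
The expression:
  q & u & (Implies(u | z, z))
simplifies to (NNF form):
q & u & z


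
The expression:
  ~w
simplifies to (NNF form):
~w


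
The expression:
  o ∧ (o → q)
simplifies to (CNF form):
o ∧ q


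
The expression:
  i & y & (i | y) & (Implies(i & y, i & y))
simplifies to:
i & y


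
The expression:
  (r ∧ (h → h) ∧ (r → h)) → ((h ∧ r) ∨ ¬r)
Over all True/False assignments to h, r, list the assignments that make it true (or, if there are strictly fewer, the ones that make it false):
is always true.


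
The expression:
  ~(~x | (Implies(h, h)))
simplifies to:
False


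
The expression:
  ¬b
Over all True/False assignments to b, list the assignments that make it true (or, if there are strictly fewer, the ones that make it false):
is true only for:
  b=False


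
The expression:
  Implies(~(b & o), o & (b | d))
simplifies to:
o & (b | d)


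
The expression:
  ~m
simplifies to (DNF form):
~m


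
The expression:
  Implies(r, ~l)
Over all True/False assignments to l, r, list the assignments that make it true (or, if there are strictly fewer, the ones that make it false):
is false only for:
  l=True, r=True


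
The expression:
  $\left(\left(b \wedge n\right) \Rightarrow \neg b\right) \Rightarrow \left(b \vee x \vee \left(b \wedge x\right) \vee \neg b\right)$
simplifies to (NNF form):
$\text{True}$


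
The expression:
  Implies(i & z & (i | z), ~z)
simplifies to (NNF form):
~i | ~z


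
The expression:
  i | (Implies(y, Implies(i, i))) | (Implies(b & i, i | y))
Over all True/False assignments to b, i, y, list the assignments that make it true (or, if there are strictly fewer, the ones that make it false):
is always true.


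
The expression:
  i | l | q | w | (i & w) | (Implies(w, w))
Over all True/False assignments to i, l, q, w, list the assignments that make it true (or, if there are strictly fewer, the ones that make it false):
is always true.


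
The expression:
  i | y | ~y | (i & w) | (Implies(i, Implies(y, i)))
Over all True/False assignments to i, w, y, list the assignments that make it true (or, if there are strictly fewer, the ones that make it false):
is always true.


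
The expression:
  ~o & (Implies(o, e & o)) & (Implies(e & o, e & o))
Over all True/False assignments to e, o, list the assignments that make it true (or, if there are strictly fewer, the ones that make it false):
is true only for:
  e=False, o=False;
  e=True, o=False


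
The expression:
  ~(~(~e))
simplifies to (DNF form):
~e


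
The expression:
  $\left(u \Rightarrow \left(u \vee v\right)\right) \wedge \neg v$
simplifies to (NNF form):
$\neg v$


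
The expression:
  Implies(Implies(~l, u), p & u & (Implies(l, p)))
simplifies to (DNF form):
(p & u) | (~l & ~u)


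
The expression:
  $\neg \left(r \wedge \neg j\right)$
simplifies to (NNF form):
$j \vee \neg r$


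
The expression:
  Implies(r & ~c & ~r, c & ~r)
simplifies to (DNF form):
True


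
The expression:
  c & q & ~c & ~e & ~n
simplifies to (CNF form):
False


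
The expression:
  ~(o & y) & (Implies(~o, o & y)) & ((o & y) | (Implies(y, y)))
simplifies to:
o & ~y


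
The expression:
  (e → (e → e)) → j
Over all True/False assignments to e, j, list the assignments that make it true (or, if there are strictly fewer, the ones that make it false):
is true only for:
  e=False, j=True;
  e=True, j=True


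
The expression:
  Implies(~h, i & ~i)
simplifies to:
h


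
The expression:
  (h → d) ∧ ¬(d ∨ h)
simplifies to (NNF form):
¬d ∧ ¬h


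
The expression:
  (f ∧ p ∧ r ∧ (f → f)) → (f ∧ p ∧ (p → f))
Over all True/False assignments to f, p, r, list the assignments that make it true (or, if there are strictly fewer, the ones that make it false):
is always true.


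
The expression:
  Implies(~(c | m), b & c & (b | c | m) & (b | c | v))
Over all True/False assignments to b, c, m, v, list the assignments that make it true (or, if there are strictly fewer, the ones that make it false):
is false only for:
  b=False, c=False, m=False, v=False;
  b=False, c=False, m=False, v=True;
  b=True, c=False, m=False, v=False;
  b=True, c=False, m=False, v=True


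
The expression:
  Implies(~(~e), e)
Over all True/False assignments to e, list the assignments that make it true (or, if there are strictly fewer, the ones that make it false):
is always true.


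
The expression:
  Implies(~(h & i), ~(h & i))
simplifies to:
True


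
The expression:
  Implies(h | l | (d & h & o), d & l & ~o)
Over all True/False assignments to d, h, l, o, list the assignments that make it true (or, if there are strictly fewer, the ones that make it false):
is true only for:
  d=False, h=False, l=False, o=False;
  d=False, h=False, l=False, o=True;
  d=True, h=False, l=False, o=False;
  d=True, h=False, l=False, o=True;
  d=True, h=False, l=True, o=False;
  d=True, h=True, l=True, o=False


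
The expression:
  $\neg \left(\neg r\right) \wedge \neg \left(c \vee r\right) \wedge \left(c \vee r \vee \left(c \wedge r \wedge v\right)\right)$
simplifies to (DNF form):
$\text{False}$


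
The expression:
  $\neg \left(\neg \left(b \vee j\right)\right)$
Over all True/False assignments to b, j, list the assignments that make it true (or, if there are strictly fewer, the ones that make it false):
is false only for:
  b=False, j=False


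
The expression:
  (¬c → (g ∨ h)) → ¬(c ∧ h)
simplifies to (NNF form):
¬c ∨ ¬h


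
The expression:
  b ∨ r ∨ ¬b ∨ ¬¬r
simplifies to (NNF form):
True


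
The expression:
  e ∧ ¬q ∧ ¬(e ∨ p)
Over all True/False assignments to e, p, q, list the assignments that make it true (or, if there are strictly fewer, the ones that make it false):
is never true.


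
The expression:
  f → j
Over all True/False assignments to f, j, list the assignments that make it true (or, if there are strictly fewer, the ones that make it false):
is false only for:
  f=True, j=False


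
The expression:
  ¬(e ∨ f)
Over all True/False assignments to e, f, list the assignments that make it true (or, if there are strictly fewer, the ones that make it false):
is true only for:
  e=False, f=False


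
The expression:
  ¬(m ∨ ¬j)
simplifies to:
j ∧ ¬m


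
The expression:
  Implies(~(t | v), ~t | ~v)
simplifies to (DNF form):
True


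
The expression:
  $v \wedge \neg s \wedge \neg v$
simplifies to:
$\text{False}$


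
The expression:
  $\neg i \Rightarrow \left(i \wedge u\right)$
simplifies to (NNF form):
$i$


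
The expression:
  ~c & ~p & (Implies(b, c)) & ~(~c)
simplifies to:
False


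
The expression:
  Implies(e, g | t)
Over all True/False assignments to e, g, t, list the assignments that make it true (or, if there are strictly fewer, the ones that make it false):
is false only for:
  e=True, g=False, t=False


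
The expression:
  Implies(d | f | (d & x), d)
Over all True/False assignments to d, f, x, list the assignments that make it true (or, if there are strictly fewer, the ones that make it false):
is false only for:
  d=False, f=True, x=False;
  d=False, f=True, x=True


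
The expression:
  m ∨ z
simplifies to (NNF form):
m ∨ z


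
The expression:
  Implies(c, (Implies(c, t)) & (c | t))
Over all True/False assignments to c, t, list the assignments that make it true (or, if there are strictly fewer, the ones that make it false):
is false only for:
  c=True, t=False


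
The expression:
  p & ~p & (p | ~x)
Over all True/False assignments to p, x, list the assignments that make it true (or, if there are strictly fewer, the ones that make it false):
is never true.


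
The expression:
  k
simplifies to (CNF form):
k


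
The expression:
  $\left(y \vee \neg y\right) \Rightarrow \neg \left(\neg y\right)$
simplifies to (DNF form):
$y$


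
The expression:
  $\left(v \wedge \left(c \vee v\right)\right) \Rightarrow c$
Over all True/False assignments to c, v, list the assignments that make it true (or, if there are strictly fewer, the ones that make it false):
is false only for:
  c=False, v=True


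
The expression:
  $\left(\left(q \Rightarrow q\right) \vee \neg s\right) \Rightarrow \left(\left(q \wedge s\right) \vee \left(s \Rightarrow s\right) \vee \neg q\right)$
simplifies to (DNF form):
$\text{True}$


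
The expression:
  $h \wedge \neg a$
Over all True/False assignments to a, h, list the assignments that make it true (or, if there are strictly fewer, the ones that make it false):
is true only for:
  a=False, h=True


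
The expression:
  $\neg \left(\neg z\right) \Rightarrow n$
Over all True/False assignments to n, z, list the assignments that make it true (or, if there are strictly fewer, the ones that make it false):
is false only for:
  n=False, z=True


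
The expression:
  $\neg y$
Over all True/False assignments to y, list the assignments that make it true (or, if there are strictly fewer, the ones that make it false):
is true only for:
  y=False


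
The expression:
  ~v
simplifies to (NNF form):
~v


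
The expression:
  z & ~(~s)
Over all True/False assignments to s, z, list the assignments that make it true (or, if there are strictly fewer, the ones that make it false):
is true only for:
  s=True, z=True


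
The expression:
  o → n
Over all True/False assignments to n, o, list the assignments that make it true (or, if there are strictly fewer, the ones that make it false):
is false only for:
  n=False, o=True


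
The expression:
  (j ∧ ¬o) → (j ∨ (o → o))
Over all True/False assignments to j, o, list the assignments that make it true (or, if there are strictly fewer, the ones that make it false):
is always true.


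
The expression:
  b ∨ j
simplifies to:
b ∨ j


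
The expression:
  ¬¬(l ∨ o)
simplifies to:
l ∨ o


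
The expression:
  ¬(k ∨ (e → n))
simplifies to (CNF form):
e ∧ ¬k ∧ ¬n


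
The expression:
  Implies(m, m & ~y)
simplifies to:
~m | ~y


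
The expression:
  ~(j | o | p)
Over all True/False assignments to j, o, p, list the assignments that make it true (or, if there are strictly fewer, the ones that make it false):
is true only for:
  j=False, o=False, p=False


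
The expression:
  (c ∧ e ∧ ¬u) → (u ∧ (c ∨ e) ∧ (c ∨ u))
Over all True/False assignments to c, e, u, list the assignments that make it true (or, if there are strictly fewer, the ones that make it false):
is false only for:
  c=True, e=True, u=False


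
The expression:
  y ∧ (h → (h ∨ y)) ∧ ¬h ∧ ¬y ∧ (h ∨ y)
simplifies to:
False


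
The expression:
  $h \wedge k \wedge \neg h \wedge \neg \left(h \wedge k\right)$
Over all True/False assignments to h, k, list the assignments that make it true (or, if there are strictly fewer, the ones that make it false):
is never true.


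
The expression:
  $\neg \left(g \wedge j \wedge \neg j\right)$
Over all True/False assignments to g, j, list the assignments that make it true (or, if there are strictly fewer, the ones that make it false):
is always true.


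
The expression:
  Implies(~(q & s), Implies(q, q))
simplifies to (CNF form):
True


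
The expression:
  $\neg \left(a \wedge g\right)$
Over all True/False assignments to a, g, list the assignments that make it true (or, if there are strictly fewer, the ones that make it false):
is false only for:
  a=True, g=True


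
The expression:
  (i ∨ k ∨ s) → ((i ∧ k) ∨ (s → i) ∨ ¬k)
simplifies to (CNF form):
i ∨ ¬k ∨ ¬s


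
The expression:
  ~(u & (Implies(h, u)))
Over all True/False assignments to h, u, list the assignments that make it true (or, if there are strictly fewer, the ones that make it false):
is true only for:
  h=False, u=False;
  h=True, u=False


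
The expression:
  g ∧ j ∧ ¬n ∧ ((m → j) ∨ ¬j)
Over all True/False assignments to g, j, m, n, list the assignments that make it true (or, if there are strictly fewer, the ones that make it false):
is true only for:
  g=True, j=True, m=False, n=False;
  g=True, j=True, m=True, n=False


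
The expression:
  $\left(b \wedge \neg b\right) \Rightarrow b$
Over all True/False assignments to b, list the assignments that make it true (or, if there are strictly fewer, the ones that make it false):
is always true.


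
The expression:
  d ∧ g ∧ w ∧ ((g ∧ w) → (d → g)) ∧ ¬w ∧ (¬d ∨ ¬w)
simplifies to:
False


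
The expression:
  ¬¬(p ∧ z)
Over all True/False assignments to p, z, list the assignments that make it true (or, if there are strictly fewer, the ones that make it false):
is true only for:
  p=True, z=True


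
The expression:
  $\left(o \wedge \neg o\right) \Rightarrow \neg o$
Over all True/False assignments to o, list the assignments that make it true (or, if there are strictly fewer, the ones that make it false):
is always true.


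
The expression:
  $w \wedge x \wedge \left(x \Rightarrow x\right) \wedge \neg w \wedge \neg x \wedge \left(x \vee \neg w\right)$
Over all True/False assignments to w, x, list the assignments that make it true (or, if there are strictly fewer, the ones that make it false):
is never true.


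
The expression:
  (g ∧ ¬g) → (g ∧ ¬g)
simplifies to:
True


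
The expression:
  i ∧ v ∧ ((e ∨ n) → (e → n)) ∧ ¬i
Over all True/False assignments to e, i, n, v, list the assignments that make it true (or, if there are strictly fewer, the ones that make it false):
is never true.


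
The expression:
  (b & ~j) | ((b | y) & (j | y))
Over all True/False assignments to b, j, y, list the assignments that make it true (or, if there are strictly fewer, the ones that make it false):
is false only for:
  b=False, j=False, y=False;
  b=False, j=True, y=False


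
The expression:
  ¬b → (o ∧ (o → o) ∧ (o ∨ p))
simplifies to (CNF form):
b ∨ o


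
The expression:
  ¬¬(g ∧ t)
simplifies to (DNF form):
g ∧ t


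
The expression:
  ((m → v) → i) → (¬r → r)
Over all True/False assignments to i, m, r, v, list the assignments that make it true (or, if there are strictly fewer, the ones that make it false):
is false only for:
  i=False, m=True, r=False, v=False;
  i=True, m=False, r=False, v=False;
  i=True, m=False, r=False, v=True;
  i=True, m=True, r=False, v=False;
  i=True, m=True, r=False, v=True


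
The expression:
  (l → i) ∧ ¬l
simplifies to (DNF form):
¬l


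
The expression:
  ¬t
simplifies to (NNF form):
¬t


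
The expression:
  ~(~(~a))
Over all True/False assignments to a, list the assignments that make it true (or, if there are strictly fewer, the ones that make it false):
is true only for:
  a=False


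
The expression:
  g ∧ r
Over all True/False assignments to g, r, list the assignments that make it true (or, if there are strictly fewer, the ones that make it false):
is true only for:
  g=True, r=True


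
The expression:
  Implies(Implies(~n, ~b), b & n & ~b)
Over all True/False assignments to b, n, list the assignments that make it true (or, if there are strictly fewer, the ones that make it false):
is true only for:
  b=True, n=False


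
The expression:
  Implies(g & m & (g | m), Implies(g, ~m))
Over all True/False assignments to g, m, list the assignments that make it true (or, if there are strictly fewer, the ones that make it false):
is false only for:
  g=True, m=True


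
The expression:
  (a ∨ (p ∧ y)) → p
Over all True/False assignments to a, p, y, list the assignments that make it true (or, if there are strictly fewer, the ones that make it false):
is false only for:
  a=True, p=False, y=False;
  a=True, p=False, y=True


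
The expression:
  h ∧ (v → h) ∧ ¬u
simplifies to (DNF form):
h ∧ ¬u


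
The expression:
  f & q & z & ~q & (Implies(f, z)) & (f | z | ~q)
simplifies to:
False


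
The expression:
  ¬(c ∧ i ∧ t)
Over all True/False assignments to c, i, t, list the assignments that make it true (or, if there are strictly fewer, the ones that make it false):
is false only for:
  c=True, i=True, t=True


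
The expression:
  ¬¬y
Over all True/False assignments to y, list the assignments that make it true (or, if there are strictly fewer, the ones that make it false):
is true only for:
  y=True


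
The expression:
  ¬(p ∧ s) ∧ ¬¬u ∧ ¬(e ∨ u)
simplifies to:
False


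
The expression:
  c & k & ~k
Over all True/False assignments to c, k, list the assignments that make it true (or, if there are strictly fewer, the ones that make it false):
is never true.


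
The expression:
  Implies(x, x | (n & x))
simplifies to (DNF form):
True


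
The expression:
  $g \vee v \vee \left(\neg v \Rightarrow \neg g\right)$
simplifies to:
$\text{True}$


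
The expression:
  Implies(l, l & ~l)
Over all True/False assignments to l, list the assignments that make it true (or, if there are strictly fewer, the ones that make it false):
is true only for:
  l=False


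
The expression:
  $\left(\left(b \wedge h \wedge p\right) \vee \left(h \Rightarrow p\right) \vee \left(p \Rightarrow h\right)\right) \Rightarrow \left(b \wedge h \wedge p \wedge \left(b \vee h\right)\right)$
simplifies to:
$b \wedge h \wedge p$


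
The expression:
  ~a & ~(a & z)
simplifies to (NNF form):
~a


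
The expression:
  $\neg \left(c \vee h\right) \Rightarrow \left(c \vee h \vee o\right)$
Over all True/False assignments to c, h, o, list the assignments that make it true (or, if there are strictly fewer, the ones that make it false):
is false only for:
  c=False, h=False, o=False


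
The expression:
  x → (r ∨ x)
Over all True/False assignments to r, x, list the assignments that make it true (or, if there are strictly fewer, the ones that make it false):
is always true.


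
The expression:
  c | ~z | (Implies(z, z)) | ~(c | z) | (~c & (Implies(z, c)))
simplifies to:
True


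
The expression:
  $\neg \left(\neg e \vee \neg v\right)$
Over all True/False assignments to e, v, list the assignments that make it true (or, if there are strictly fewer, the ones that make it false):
is true only for:
  e=True, v=True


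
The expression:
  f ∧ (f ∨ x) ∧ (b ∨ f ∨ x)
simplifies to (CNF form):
f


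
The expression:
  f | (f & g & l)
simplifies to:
f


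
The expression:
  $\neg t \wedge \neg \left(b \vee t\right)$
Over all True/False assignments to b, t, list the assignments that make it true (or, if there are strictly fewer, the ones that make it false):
is true only for:
  b=False, t=False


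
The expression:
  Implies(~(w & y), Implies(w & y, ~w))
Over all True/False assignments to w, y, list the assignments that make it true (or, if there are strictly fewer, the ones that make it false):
is always true.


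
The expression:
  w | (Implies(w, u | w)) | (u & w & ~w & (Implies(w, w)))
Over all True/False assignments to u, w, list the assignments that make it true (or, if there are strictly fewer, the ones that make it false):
is always true.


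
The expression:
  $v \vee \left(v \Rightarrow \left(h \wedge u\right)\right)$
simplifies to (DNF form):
$\text{True}$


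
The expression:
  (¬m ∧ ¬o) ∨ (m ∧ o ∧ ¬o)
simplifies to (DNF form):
¬m ∧ ¬o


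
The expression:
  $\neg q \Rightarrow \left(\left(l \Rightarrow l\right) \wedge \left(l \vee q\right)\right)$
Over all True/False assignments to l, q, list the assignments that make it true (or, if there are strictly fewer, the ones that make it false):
is false only for:
  l=False, q=False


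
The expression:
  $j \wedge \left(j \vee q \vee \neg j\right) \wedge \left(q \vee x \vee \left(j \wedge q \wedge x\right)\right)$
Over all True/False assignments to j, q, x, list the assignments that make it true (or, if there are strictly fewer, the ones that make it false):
is true only for:
  j=True, q=False, x=True;
  j=True, q=True, x=False;
  j=True, q=True, x=True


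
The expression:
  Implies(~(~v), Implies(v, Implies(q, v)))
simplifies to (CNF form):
True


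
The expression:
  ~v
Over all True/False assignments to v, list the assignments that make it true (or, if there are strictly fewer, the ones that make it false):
is true only for:
  v=False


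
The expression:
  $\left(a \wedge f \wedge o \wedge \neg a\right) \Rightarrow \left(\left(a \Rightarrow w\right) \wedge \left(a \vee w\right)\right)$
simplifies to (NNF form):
$\text{True}$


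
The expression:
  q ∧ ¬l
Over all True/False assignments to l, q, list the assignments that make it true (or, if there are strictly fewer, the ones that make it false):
is true only for:
  l=False, q=True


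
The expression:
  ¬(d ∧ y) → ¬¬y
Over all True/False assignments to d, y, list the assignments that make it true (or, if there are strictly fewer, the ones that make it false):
is true only for:
  d=False, y=True;
  d=True, y=True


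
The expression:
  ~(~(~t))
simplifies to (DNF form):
~t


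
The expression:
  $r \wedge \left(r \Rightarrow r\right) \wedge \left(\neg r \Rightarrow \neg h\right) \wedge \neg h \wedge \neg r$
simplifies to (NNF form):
$\text{False}$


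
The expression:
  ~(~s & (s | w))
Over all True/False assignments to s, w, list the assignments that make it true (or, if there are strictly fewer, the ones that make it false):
is false only for:
  s=False, w=True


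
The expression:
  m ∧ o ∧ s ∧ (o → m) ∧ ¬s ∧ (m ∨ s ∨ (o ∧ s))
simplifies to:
False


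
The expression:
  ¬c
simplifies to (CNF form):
¬c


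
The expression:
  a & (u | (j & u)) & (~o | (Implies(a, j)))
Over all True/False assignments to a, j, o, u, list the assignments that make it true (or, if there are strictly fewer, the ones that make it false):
is true only for:
  a=True, j=False, o=False, u=True;
  a=True, j=True, o=False, u=True;
  a=True, j=True, o=True, u=True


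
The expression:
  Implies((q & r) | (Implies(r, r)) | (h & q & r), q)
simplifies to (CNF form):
q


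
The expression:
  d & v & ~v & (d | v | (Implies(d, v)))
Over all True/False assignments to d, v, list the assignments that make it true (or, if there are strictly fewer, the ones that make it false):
is never true.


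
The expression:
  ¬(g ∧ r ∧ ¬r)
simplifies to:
True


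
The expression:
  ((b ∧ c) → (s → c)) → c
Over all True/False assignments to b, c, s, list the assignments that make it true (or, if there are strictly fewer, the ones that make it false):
is true only for:
  b=False, c=True, s=False;
  b=False, c=True, s=True;
  b=True, c=True, s=False;
  b=True, c=True, s=True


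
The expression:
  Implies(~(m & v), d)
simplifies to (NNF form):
d | (m & v)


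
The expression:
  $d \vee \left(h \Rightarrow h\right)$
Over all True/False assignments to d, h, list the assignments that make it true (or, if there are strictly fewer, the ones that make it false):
is always true.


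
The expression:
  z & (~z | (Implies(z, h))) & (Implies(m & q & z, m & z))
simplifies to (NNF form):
h & z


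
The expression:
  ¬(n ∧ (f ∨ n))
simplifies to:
¬n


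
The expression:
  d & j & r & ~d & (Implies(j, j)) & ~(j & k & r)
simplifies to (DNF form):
False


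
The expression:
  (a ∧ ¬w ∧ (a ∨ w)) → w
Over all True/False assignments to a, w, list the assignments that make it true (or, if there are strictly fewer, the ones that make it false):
is false only for:
  a=True, w=False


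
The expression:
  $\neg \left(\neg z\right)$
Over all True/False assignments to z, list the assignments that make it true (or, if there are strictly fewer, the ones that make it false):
is true only for:
  z=True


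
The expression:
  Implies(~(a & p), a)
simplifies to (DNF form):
a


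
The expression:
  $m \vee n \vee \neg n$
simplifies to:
$\text{True}$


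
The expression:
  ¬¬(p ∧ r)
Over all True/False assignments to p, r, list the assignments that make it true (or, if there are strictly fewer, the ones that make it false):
is true only for:
  p=True, r=True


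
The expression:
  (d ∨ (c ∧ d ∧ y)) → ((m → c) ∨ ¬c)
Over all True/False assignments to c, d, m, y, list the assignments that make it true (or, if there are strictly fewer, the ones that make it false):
is always true.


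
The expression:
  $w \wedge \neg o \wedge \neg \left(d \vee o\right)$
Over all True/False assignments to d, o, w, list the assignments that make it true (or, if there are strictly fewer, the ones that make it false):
is true only for:
  d=False, o=False, w=True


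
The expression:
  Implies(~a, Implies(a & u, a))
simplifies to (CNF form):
True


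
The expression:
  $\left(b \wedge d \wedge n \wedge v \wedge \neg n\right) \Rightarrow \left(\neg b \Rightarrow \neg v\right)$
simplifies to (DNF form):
$\text{True}$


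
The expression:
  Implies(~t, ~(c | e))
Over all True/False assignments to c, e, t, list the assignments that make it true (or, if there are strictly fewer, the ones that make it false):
is false only for:
  c=False, e=True, t=False;
  c=True, e=False, t=False;
  c=True, e=True, t=False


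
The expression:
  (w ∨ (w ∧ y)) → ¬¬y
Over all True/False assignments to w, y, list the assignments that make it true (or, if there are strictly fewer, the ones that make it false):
is false only for:
  w=True, y=False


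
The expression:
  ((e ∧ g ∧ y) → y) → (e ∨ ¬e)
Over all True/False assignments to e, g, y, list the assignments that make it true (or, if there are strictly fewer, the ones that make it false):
is always true.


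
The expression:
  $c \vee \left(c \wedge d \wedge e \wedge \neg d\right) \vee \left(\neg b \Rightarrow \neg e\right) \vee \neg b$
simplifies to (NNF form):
$\text{True}$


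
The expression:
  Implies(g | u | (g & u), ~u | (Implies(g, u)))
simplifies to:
True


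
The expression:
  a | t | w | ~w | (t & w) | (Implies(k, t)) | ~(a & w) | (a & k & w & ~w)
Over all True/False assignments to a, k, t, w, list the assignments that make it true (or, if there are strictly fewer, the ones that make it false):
is always true.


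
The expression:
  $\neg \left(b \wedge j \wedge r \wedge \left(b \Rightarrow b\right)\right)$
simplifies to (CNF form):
$\neg b \vee \neg j \vee \neg r$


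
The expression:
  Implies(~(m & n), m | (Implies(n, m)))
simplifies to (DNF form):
m | ~n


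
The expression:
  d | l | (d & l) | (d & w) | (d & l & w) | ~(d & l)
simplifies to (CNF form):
True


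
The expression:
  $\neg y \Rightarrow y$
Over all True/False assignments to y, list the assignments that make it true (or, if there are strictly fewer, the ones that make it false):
is true only for:
  y=True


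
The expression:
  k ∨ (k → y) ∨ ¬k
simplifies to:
True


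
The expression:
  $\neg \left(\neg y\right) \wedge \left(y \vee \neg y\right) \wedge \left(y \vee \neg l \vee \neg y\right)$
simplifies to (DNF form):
$y$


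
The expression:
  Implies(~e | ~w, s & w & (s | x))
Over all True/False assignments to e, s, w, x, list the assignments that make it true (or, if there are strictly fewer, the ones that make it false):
is true only for:
  e=False, s=True, w=True, x=False;
  e=False, s=True, w=True, x=True;
  e=True, s=False, w=True, x=False;
  e=True, s=False, w=True, x=True;
  e=True, s=True, w=True, x=False;
  e=True, s=True, w=True, x=True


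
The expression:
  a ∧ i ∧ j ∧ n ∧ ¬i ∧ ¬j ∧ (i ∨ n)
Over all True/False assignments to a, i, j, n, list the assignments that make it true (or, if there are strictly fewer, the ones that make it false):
is never true.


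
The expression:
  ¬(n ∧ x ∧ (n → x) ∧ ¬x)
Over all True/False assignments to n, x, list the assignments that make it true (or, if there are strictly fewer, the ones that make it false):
is always true.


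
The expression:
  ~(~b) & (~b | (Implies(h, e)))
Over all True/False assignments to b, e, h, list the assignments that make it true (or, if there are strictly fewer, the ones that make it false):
is true only for:
  b=True, e=False, h=False;
  b=True, e=True, h=False;
  b=True, e=True, h=True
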